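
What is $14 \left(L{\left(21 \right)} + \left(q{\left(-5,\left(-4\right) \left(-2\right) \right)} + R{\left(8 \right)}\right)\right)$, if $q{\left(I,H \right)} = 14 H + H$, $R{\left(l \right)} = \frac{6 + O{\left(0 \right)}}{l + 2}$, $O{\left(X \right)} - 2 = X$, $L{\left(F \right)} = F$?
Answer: $\frac{9926}{5} \approx 1985.2$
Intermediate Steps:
$O{\left(X \right)} = 2 + X$
$R{\left(l \right)} = \frac{8}{2 + l}$ ($R{\left(l \right)} = \frac{6 + \left(2 + 0\right)}{l + 2} = \frac{6 + 2}{2 + l} = \frac{8}{2 + l}$)
$q{\left(I,H \right)} = 15 H$
$14 \left(L{\left(21 \right)} + \left(q{\left(-5,\left(-4\right) \left(-2\right) \right)} + R{\left(8 \right)}\right)\right) = 14 \left(21 + \left(15 \left(\left(-4\right) \left(-2\right)\right) + \frac{8}{2 + 8}\right)\right) = 14 \left(21 + \left(15 \cdot 8 + \frac{8}{10}\right)\right) = 14 \left(21 + \left(120 + 8 \cdot \frac{1}{10}\right)\right) = 14 \left(21 + \left(120 + \frac{4}{5}\right)\right) = 14 \left(21 + \frac{604}{5}\right) = 14 \cdot \frac{709}{5} = \frac{9926}{5}$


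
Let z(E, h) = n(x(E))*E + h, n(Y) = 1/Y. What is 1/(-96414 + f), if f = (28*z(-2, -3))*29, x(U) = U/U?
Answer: -1/100474 ≈ -9.9528e-6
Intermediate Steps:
x(U) = 1
z(E, h) = E + h (z(E, h) = E/1 + h = 1*E + h = E + h)
f = -4060 (f = (28*(-2 - 3))*29 = (28*(-5))*29 = -140*29 = -4060)
1/(-96414 + f) = 1/(-96414 - 4060) = 1/(-100474) = -1/100474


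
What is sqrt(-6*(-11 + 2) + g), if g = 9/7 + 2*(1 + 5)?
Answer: sqrt(3297)/7 ≈ 8.2028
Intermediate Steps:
g = 93/7 (g = (1/7)*9 + 2*6 = 9/7 + 12 = 93/7 ≈ 13.286)
sqrt(-6*(-11 + 2) + g) = sqrt(-6*(-11 + 2) + 93/7) = sqrt(-6*(-9) + 93/7) = sqrt(54 + 93/7) = sqrt(471/7) = sqrt(3297)/7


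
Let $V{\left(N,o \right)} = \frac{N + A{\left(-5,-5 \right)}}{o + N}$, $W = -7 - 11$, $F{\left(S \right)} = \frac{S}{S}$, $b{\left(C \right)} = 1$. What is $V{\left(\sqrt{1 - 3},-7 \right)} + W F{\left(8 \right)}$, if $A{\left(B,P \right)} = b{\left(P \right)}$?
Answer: $- \frac{923}{51} - \frac{8 i \sqrt{2}}{51} \approx -18.098 - 0.22184 i$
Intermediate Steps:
$A{\left(B,P \right)} = 1$
$F{\left(S \right)} = 1$
$W = -18$
$V{\left(N,o \right)} = \frac{1 + N}{N + o}$ ($V{\left(N,o \right)} = \frac{N + 1}{o + N} = \frac{1 + N}{N + o}$)
$V{\left(\sqrt{1 - 3},-7 \right)} + W F{\left(8 \right)} = \frac{1 + \sqrt{1 - 3}}{\sqrt{1 - 3} - 7} - 18 = \frac{1 + \sqrt{-2}}{\sqrt{-2} - 7} - 18 = \frac{1 + i \sqrt{2}}{i \sqrt{2} - 7} - 18 = \frac{1 + i \sqrt{2}}{-7 + i \sqrt{2}} - 18 = -18 + \frac{1 + i \sqrt{2}}{-7 + i \sqrt{2}}$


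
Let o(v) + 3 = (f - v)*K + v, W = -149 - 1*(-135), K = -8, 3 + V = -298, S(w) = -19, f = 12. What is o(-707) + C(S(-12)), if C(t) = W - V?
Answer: -6175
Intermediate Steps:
V = -301 (V = -3 - 298 = -301)
W = -14 (W = -149 + 135 = -14)
o(v) = -99 + 9*v (o(v) = -3 + ((12 - v)*(-8) + v) = -3 + ((-96 + 8*v) + v) = -3 + (-96 + 9*v) = -99 + 9*v)
C(t) = 287 (C(t) = -14 - 1*(-301) = -14 + 301 = 287)
o(-707) + C(S(-12)) = (-99 + 9*(-707)) + 287 = (-99 - 6363) + 287 = -6462 + 287 = -6175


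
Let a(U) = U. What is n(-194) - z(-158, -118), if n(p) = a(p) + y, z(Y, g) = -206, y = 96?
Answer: 108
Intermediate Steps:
n(p) = 96 + p (n(p) = p + 96 = 96 + p)
n(-194) - z(-158, -118) = (96 - 194) - 1*(-206) = -98 + 206 = 108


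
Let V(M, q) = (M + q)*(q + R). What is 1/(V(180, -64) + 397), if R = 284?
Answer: 1/25917 ≈ 3.8585e-5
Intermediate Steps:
V(M, q) = (284 + q)*(M + q) (V(M, q) = (M + q)*(q + 284) = (M + q)*(284 + q) = (284 + q)*(M + q))
1/(V(180, -64) + 397) = 1/(((-64)² + 284*180 + 284*(-64) + 180*(-64)) + 397) = 1/((4096 + 51120 - 18176 - 11520) + 397) = 1/(25520 + 397) = 1/25917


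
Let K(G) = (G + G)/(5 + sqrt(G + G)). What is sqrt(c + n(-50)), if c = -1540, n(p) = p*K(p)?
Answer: 2*sqrt(-335 - 100*I) ≈ 5.405 - 37.003*I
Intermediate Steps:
K(G) = 2*G/(5 + sqrt(2)*sqrt(G)) (K(G) = (2*G)/(5 + sqrt(2*G)) = (2*G)/(5 + sqrt(2)*sqrt(G)) = 2*G/(5 + sqrt(2)*sqrt(G)))
n(p) = 2*p**2/(5 + sqrt(2)*sqrt(p)) (n(p) = p*(2*p/(5 + sqrt(2)*sqrt(p))) = 2*p**2/(5 + sqrt(2)*sqrt(p)))
sqrt(c + n(-50)) = sqrt(-1540 + 2*(-50)**2/(5 + sqrt(2)*sqrt(-50))) = sqrt(-1540 + 2*2500/(5 + sqrt(2)*(5*I*sqrt(2)))) = sqrt(-1540 + 2*2500/(5 + 10*I)) = sqrt(-1540 + 2*2500*((5 - 10*I)/125)) = sqrt(-1540 + (200 - 400*I)) = sqrt(-1340 - 400*I)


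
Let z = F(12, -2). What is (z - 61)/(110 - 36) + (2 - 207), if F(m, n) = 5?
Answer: -7613/37 ≈ -205.76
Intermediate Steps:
z = 5
(z - 61)/(110 - 36) + (2 - 207) = (5 - 61)/(110 - 36) + (2 - 207) = -56/74 - 205 = -56*1/74 - 205 = -28/37 - 205 = -7613/37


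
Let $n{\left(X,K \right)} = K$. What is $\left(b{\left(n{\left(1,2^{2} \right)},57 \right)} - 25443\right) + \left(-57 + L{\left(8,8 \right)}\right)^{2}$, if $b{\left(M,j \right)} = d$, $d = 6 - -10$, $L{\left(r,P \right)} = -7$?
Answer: $-21331$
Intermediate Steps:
$d = 16$ ($d = 6 + 10 = 16$)
$b{\left(M,j \right)} = 16$
$\left(b{\left(n{\left(1,2^{2} \right)},57 \right)} - 25443\right) + \left(-57 + L{\left(8,8 \right)}\right)^{2} = \left(16 - 25443\right) + \left(-57 - 7\right)^{2} = -25427 + \left(-64\right)^{2} = -25427 + 4096 = -21331$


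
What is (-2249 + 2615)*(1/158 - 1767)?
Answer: -51090855/79 ≈ -6.4672e+5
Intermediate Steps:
(-2249 + 2615)*(1/158 - 1767) = 366*(1/158 - 1767) = 366*(-279185/158) = -51090855/79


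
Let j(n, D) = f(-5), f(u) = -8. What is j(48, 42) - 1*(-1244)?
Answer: 1236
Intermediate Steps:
j(n, D) = -8
j(48, 42) - 1*(-1244) = -8 - 1*(-1244) = -8 + 1244 = 1236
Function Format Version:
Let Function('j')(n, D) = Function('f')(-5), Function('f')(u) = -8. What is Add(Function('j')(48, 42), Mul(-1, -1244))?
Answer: 1236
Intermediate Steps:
Function('j')(n, D) = -8
Add(Function('j')(48, 42), Mul(-1, -1244)) = Add(-8, Mul(-1, -1244)) = Add(-8, 1244) = 1236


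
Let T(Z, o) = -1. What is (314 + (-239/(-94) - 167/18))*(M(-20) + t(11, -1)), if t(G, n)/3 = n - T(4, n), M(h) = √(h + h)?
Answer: 259946*I*√10/423 ≈ 1943.3*I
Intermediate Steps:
M(h) = √2*√h (M(h) = √(2*h) = √2*√h)
t(G, n) = 3 + 3*n (t(G, n) = 3*(n - 1*(-1)) = 3*(n + 1) = 3*(1 + n) = 3 + 3*n)
(314 + (-239/(-94) - 167/18))*(M(-20) + t(11, -1)) = (314 + (-239/(-94) - 167/18))*(√2*√(-20) + (3 + 3*(-1))) = (314 + (-239*(-1/94) - 167*1/18))*(√2*(2*I*√5) + (3 - 3)) = (314 + (239/94 - 167/18))*(2*I*√10 + 0) = (314 - 2849/423)*(2*I*√10) = 129973*(2*I*√10)/423 = 259946*I*√10/423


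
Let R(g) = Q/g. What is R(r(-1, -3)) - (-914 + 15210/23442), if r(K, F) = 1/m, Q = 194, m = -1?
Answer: 2810505/3907 ≈ 719.35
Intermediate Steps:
r(K, F) = -1 (r(K, F) = 1/(-1) = -1)
R(g) = 194/g
R(r(-1, -3)) - (-914 + 15210/23442) = 194/(-1) - (-914 + 15210/23442) = 194*(-1) - (-914 + 15210*(1/23442)) = -194 - (-914 + 2535/3907) = -194 - 1*(-3568463/3907) = -194 + 3568463/3907 = 2810505/3907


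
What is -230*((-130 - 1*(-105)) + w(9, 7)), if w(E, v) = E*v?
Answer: -8740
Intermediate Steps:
-230*((-130 - 1*(-105)) + w(9, 7)) = -230*((-130 - 1*(-105)) + 9*7) = -230*((-130 + 105) + 63) = -230*(-25 + 63) = -230*38 = -8740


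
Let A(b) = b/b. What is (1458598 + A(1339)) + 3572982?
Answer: 5031581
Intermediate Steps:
A(b) = 1
(1458598 + A(1339)) + 3572982 = (1458598 + 1) + 3572982 = 1458599 + 3572982 = 5031581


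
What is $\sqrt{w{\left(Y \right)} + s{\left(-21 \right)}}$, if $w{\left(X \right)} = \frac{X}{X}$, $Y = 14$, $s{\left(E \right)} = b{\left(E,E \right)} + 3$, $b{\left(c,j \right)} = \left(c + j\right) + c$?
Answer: $i \sqrt{59} \approx 7.6811 i$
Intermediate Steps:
$b{\left(c,j \right)} = j + 2 c$
$s{\left(E \right)} = 3 + 3 E$ ($s{\left(E \right)} = \left(E + 2 E\right) + 3 = 3 E + 3 = 3 + 3 E$)
$w{\left(X \right)} = 1$
$\sqrt{w{\left(Y \right)} + s{\left(-21 \right)}} = \sqrt{1 + \left(3 + 3 \left(-21\right)\right)} = \sqrt{1 + \left(3 - 63\right)} = \sqrt{1 - 60} = \sqrt{-59} = i \sqrt{59}$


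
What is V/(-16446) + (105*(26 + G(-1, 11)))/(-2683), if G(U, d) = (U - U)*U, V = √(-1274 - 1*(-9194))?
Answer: -2730/2683 - 2*√55/2741 ≈ -1.0229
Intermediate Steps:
V = 12*√55 (V = √(-1274 + 9194) = √7920 = 12*√55 ≈ 88.994)
G(U, d) = 0 (G(U, d) = 0*U = 0)
V/(-16446) + (105*(26 + G(-1, 11)))/(-2683) = (12*√55)/(-16446) + (105*(26 + 0))/(-2683) = (12*√55)*(-1/16446) + (105*26)*(-1/2683) = -2*√55/2741 + 2730*(-1/2683) = -2*√55/2741 - 2730/2683 = -2730/2683 - 2*√55/2741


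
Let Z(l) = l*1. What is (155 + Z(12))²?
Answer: 27889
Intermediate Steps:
Z(l) = l
(155 + Z(12))² = (155 + 12)² = 167² = 27889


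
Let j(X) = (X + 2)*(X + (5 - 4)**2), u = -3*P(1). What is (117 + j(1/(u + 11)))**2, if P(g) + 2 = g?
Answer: 546016689/38416 ≈ 14213.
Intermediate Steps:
P(g) = -2 + g
u = 3 (u = -3*(-2 + 1) = -3*(-1) = 3)
j(X) = (1 + X)*(2 + X) (j(X) = (2 + X)*(X + 1**2) = (2 + X)*(X + 1) = (2 + X)*(1 + X) = (1 + X)*(2 + X))
(117 + j(1/(u + 11)))**2 = (117 + (2 + (1/(3 + 11))**2 + 3/(3 + 11)))**2 = (117 + (2 + (1/14)**2 + 3/14))**2 = (117 + (2 + (1/14)**2 + 3*(1/14)))**2 = (117 + (2 + 1/196 + 3/14))**2 = (117 + 435/196)**2 = (23367/196)**2 = 546016689/38416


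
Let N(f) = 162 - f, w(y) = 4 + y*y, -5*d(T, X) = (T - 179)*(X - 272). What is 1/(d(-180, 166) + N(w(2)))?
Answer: -5/37284 ≈ -0.00013411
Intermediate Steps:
d(T, X) = -(-272 + X)*(-179 + T)/5 (d(T, X) = -(T - 179)*(X - 272)/5 = -(-179 + T)*(-272 + X)/5 = -(-272 + X)*(-179 + T)/5)
w(y) = 4 + y**2
1/(d(-180, 166) + N(w(2))) = 1/((-48688/5 + (179/5)*166 + (272/5)*(-180) - 1/5*(-180)*166) + (162 - (4 + 2**2))) = 1/((-48688/5 + 29714/5 - 9792 + 5976) + (162 - (4 + 4))) = 1/(-38054/5 + (162 - 1*8)) = 1/(-38054/5 + (162 - 8)) = 1/(-38054/5 + 154) = 1/(-37284/5) = -5/37284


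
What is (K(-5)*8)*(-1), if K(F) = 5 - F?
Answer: -80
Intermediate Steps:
(K(-5)*8)*(-1) = ((5 - 1*(-5))*8)*(-1) = ((5 + 5)*8)*(-1) = (10*8)*(-1) = 80*(-1) = -80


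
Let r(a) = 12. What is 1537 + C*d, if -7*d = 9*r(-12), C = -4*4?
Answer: 12487/7 ≈ 1783.9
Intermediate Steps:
C = -16
d = -108/7 (d = -9*12/7 = -1/7*108 = -108/7 ≈ -15.429)
1537 + C*d = 1537 - 16*(-108/7) = 1537 + 1728/7 = 12487/7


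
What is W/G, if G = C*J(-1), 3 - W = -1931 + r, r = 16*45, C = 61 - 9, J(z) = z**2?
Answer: 607/26 ≈ 23.346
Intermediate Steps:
C = 52
r = 720
W = 1214 (W = 3 - (-1931 + 720) = 3 - 1*(-1211) = 3 + 1211 = 1214)
G = 52 (G = 52*(-1)**2 = 52*1 = 52)
W/G = 1214/52 = 1214*(1/52) = 607/26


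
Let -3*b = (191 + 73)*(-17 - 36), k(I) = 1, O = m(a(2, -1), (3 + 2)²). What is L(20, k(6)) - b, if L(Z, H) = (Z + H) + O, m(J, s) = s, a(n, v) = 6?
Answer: -4618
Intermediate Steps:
O = 25 (O = (3 + 2)² = 5² = 25)
b = 4664 (b = -(191 + 73)*(-17 - 36)/3 = -88*(-53) = -⅓*(-13992) = 4664)
L(Z, H) = 25 + H + Z (L(Z, H) = (Z + H) + 25 = (H + Z) + 25 = 25 + H + Z)
L(20, k(6)) - b = (25 + 1 + 20) - 1*4664 = 46 - 4664 = -4618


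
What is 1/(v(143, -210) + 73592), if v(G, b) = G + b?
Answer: 1/73525 ≈ 1.3601e-5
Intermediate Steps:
1/(v(143, -210) + 73592) = 1/((143 - 210) + 73592) = 1/(-67 + 73592) = 1/73525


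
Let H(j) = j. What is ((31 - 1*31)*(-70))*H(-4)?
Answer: 0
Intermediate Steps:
((31 - 1*31)*(-70))*H(-4) = ((31 - 1*31)*(-70))*(-4) = ((31 - 31)*(-70))*(-4) = (0*(-70))*(-4) = 0*(-4) = 0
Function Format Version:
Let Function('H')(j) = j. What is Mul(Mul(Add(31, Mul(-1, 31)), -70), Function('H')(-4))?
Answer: 0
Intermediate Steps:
Mul(Mul(Add(31, Mul(-1, 31)), -70), Function('H')(-4)) = Mul(Mul(Add(31, Mul(-1, 31)), -70), -4) = Mul(Mul(Add(31, -31), -70), -4) = Mul(Mul(0, -70), -4) = Mul(0, -4) = 0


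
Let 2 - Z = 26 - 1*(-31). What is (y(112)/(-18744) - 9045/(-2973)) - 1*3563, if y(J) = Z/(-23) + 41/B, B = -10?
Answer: -5069759152899/1424106640 ≈ -3560.0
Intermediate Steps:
Z = -55 (Z = 2 - (26 - 1*(-31)) = 2 - (26 + 31) = 2 - 1*57 = 2 - 57 = -55)
y(J) = -393/230 (y(J) = -55/(-23) + 41/(-10) = -55*(-1/23) + 41*(-1/10) = 55/23 - 41/10 = -393/230)
(y(112)/(-18744) - 9045/(-2973)) - 1*3563 = (-393/230/(-18744) - 9045/(-2973)) - 1*3563 = (-393/230*(-1/18744) - 9045*(-1/2973)) - 3563 = (131/1437040 + 3015/991) - 3563 = 4332805421/1424106640 - 3563 = -5069759152899/1424106640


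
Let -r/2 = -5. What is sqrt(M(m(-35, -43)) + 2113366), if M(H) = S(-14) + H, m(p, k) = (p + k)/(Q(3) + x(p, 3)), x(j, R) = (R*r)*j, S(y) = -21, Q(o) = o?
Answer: sqrt(257407543419)/349 ≈ 1453.7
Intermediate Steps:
r = 10 (r = -2*(-5) = 10)
x(j, R) = 10*R*j (x(j, R) = (R*10)*j = (10*R)*j = 10*R*j)
m(p, k) = (k + p)/(3 + 30*p) (m(p, k) = (p + k)/(3 + 10*3*p) = (k + p)/(3 + 30*p))
M(H) = -21 + H
sqrt(M(m(-35, -43)) + 2113366) = sqrt((-21 + (-43 - 35)/(3*(1 + 10*(-35)))) + 2113366) = sqrt((-21 + (1/3)*(-78)/(1 - 350)) + 2113366) = sqrt((-21 + (1/3)*(-78)/(-349)) + 2113366) = sqrt((-21 + (1/3)*(-1/349)*(-78)) + 2113366) = sqrt((-21 + 26/349) + 2113366) = sqrt(-7303/349 + 2113366) = sqrt(737557431/349) = sqrt(257407543419)/349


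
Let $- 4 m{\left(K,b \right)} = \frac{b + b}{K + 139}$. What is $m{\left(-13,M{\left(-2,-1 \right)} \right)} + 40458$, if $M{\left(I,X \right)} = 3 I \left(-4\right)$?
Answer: $\frac{849616}{21} \approx 40458.0$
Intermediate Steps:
$M{\left(I,X \right)} = - 12 I$
$m{\left(K,b \right)} = - \frac{b}{2 \left(139 + K\right)}$ ($m{\left(K,b \right)} = - \frac{\left(b + b\right) \frac{1}{K + 139}}{4} = - \frac{2 b \frac{1}{139 + K}}{4} = - \frac{b}{2 \left(139 + K\right)}$)
$m{\left(-13,M{\left(-2,-1 \right)} \right)} + 40458 = - \frac{\left(-12\right) \left(-2\right)}{278 + 2 \left(-13\right)} + 40458 = \left(-1\right) 24 \frac{1}{278 - 26} + 40458 = \left(-1\right) 24 \cdot \frac{1}{252} + 40458 = - \frac{2}{21} + 40458 = \frac{849616}{21}$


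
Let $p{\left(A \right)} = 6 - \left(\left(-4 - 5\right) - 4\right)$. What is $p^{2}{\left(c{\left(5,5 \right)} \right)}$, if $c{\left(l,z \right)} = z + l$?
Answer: $361$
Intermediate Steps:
$c{\left(l,z \right)} = l + z$
$p{\left(A \right)} = 19$ ($p{\left(A \right)} = 6 - \left(-9 - 4\right) = 6 - -13 = 6 + 13 = 19$)
$p^{2}{\left(c{\left(5,5 \right)} \right)} = 19^{2} = 361$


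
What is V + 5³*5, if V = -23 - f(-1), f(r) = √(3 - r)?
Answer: 600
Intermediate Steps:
V = -25 (V = -23 - √(3 - 1*(-1)) = -23 - √(3 + 1) = -23 - √4 = -23 - 1*2 = -23 - 2 = -25)
V + 5³*5 = -25 + 5³*5 = -25 + 125*5 = -25 + 625 = 600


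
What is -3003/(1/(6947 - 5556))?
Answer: -4177173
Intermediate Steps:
-3003/(1/(6947 - 5556)) = -3003/(1/1391) = -3003/1/1391 = -3003*1391 = -4177173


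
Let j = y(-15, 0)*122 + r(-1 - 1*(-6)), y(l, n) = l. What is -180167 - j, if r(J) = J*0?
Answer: -178337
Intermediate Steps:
r(J) = 0
j = -1830 (j = -15*122 + 0 = -1830 + 0 = -1830)
-180167 - j = -180167 - 1*(-1830) = -180167 + 1830 = -178337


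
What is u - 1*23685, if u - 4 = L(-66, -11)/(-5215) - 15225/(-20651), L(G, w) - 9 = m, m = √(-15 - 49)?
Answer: -2550245253649/107694965 - 8*I/5215 ≈ -23680.0 - 0.001534*I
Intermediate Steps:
m = 8*I (m = √(-64) = 8*I ≈ 8.0*I)
L(G, w) = 9 + 8*I
u = 509992376/107694965 - 8*I/5215 (u = 4 + ((9 + 8*I)/(-5215) - 15225/(-20651)) = 4 + ((9 + 8*I)*(-1/5215) - 15225*(-1/20651)) = 4 + ((-9/5215 - 8*I/5215) + 15225/20651) = 4 + (79212516/107694965 - 8*I/5215) = 509992376/107694965 - 8*I/5215 ≈ 4.7355 - 0.001534*I)
u - 1*23685 = (509992376/107694965 - 8*I/5215) - 1*23685 = (509992376/107694965 - 8*I/5215) - 23685 = -2550245253649/107694965 - 8*I/5215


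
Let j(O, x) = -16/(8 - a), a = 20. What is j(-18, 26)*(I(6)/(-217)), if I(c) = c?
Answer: -8/217 ≈ -0.036866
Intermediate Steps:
j(O, x) = 4/3 (j(O, x) = -16/(8 - 1*20) = -16/(8 - 20) = -16/(-12) = -16*(-1/12) = 4/3)
j(-18, 26)*(I(6)/(-217)) = 4*(6/(-217))/3 = 4*(6*(-1/217))/3 = (4/3)*(-6/217) = -8/217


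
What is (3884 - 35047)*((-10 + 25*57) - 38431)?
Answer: 1153529608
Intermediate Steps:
(3884 - 35047)*((-10 + 25*57) - 38431) = -31163*((-10 + 1425) - 38431) = -31163*(1415 - 38431) = -31163*(-37016) = 1153529608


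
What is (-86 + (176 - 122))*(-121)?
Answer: 3872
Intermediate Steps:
(-86 + (176 - 122))*(-121) = (-86 + 54)*(-121) = -32*(-121) = 3872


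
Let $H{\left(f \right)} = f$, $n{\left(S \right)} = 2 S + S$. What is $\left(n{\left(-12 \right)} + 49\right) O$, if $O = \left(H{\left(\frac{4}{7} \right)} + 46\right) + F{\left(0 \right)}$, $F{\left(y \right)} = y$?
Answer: $\frac{4238}{7} \approx 605.43$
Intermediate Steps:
$n{\left(S \right)} = 3 S$
$O = \frac{326}{7}$ ($O = \left(\frac{4}{7} + 46\right) + 0 = \frac{326}{7} + 0 = \frac{326}{7} \approx 46.571$)
$\left(n{\left(-12 \right)} + 49\right) O = \left(3 \left(-12\right) + 49\right) \frac{326}{7} = \left(-36 + 49\right) \frac{326}{7} = 13 \cdot \frac{326}{7} = \frac{4238}{7}$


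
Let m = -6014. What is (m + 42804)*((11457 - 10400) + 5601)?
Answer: 244947820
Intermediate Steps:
(m + 42804)*((11457 - 10400) + 5601) = (-6014 + 42804)*((11457 - 10400) + 5601) = 36790*(1057 + 5601) = 36790*6658 = 244947820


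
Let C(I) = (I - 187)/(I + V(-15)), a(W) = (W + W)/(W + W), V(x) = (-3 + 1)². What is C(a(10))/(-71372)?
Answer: 93/178430 ≈ 0.00052121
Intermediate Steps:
V(x) = 4 (V(x) = (-2)² = 4)
a(W) = 1 (a(W) = (2*W)/((2*W)) = (2*W)*(1/(2*W)) = 1)
C(I) = (-187 + I)/(4 + I) (C(I) = (I - 187)/(I + 4) = (-187 + I)/(4 + I))
C(a(10))/(-71372) = ((-187 + 1)/(4 + 1))/(-71372) = (-186/5)*(-1/71372) = ((⅕)*(-186))*(-1/71372) = -186/5*(-1/71372) = 93/178430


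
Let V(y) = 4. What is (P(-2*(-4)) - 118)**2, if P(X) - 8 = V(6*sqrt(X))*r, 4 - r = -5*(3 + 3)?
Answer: 676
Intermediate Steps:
r = 34 (r = 4 - (-5)*(3 + 3) = 4 - (-5)*6 = 4 - 1*(-30) = 4 + 30 = 34)
P(X) = 144 (P(X) = 8 + 4*34 = 8 + 136 = 144)
(P(-2*(-4)) - 118)**2 = (144 - 118)**2 = 26**2 = 676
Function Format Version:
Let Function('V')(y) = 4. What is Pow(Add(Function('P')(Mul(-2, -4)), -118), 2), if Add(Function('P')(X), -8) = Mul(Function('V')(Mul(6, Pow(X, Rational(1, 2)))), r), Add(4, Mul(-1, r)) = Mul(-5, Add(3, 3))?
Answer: 676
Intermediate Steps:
r = 34 (r = Add(4, Mul(-1, Mul(-5, Add(3, 3)))) = Add(4, Mul(-1, Mul(-5, 6))) = Add(4, Mul(-1, -30)) = Add(4, 30) = 34)
Function('P')(X) = 144 (Function('P')(X) = Add(8, Mul(4, 34)) = Add(8, 136) = 144)
Pow(Add(Function('P')(Mul(-2, -4)), -118), 2) = Pow(Add(144, -118), 2) = Pow(26, 2) = 676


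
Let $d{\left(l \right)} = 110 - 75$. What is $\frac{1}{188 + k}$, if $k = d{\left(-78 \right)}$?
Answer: $\frac{1}{223} \approx 0.0044843$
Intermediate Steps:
$d{\left(l \right)} = 35$
$k = 35$
$\frac{1}{188 + k} = \frac{1}{188 + 35} = \frac{1}{223}$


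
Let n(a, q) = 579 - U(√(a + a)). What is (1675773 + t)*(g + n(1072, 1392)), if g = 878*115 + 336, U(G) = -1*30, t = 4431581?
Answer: 622430982910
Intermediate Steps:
U(G) = -30
g = 101306 (g = 100970 + 336 = 101306)
n(a, q) = 609 (n(a, q) = 579 - 1*(-30) = 579 + 30 = 609)
(1675773 + t)*(g + n(1072, 1392)) = (1675773 + 4431581)*(101306 + 609) = 6107354*101915 = 622430982910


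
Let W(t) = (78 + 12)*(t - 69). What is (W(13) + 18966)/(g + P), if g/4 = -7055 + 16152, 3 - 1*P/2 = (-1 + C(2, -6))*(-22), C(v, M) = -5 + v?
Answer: 6963/18109 ≈ 0.38450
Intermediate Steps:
P = -170 (P = 6 - 2*(-1 + (-5 + 2))*(-22) = 6 - 2*(-1 - 3)*(-22) = 6 - (-8)*(-22) = 6 - 2*88 = 6 - 176 = -170)
g = 36388 (g = 4*(-7055 + 16152) = 4*9097 = 36388)
W(t) = -6210 + 90*t (W(t) = 90*(-69 + t) = -6210 + 90*t)
(W(13) + 18966)/(g + P) = ((-6210 + 90*13) + 18966)/(36388 - 170) = ((-6210 + 1170) + 18966)/36218 = (-5040 + 18966)*(1/36218) = 13926*(1/36218) = 6963/18109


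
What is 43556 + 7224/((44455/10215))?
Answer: 402015028/8891 ≈ 45216.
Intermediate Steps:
43556 + 7224/((44455/10215)) = 43556 + 7224/((44455*(1/10215))) = 43556 + 7224/(8891/2043) = 43556 + 7224*(2043/8891) = 43556 + 14758632/8891 = 402015028/8891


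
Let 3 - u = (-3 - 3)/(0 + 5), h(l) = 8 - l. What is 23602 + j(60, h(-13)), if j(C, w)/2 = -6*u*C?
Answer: 20578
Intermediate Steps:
u = 21/5 (u = 3 - (-3 - 3)/(0 + 5) = 3 - (-6)/5 = 3 - 1*(-6/5) = 3 + 6/5 = 21/5 ≈ 4.2000)
j(C, w) = -252*C/5 (j(C, w) = 2*(-6*(21/5)*C) = 2*(-126*C/5) = -252*C/5)
23602 + j(60, h(-13)) = 23602 - 252/5*60 = 23602 - 3024 = 20578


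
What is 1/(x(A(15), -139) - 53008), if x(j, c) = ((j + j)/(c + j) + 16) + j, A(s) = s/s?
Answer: -69/3656380 ≈ -1.8871e-5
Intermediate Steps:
A(s) = 1
x(j, c) = 16 + j + 2*j/(c + j) (x(j, c) = ((2*j)/(c + j) + 16) + j = (2*j/(c + j) + 16) + j = (16 + 2*j/(c + j)) + j = 16 + j + 2*j/(c + j))
1/(x(A(15), -139) - 53008) = 1/((1**2 + 16*(-139) + 18*1 - 139*1)/(-139 + 1) - 53008) = 1/((1 - 2224 + 18 - 139)/(-138) - 53008) = 1/(-1/138*(-2344) - 53008) = 1/(1172/69 - 53008) = 1/(-3656380/69) = -69/3656380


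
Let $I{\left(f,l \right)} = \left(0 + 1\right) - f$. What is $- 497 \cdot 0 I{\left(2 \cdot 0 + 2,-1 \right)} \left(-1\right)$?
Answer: $0$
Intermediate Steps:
$I{\left(f,l \right)} = 1 - f$
$- 497 \cdot 0 I{\left(2 \cdot 0 + 2,-1 \right)} \left(-1\right) = - 497 \cdot 0 \left(1 - \left(2 \cdot 0 + 2\right)\right) \left(-1\right) = - 497 \cdot 0 \left(1 - \left(0 + 2\right)\right) \left(-1\right) = - 497 \cdot 0 \left(1 - 2\right) \left(-1\right) = - 497 \cdot 0 \left(-1\right) \left(-1\right) = - 497 \cdot 0 \left(-1\right) = \left(-497\right) 0 = 0$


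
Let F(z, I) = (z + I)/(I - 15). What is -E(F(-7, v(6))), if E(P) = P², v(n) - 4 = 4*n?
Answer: -441/169 ≈ -2.6095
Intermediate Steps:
v(n) = 4 + 4*n
F(z, I) = (I + z)/(-15 + I)
-E(F(-7, v(6))) = -(((4 + 4*6) - 7)/(-15 + (4 + 4*6)))² = -(((4 + 24) - 7)/(-15 + (4 + 24)))² = -((28 - 7)/(-15 + 28))² = -(21/13)² = -1*441/169 = -441/169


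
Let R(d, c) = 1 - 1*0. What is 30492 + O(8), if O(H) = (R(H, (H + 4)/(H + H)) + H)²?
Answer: 30573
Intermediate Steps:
R(d, c) = 1 (R(d, c) = 1 + 0 = 1)
O(H) = (1 + H)²
30492 + O(8) = 30492 + (1 + 8)² = 30492 + 9² = 30492 + 81 = 30573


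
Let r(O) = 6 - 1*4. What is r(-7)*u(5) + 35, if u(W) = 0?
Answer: 35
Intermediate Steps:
r(O) = 2 (r(O) = 6 - 4 = 2)
r(-7)*u(5) + 35 = 2*0 + 35 = 0 + 35 = 35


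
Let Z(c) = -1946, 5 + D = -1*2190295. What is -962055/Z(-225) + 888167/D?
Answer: 21484292791/43493100 ≈ 493.97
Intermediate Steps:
D = -2190300 (D = -5 - 1*2190295 = -5 - 2190295 = -2190300)
-962055/Z(-225) + 888167/D = -962055/(-1946) + 888167/(-2190300) = -962055*(-1/1946) + 888167*(-1/2190300) = 962055/1946 - 126881/312900 = 21484292791/43493100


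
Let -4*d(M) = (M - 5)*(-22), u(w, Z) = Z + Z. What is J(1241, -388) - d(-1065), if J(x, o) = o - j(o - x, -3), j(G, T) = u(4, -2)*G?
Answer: -1019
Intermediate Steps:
u(w, Z) = 2*Z
d(M) = -55/2 + 11*M/2 (d(M) = -(M - 5)*(-22)/4 = -(-5 + M)*(-22)/4 = -(110 - 22*M)/4 = -55/2 + 11*M/2)
j(G, T) = -4*G (j(G, T) = (2*(-2))*G = -4*G)
J(x, o) = -4*x + 5*o (J(x, o) = o - (-4)*(o - x) = o - (-4*o + 4*x) = o + (-4*x + 4*o) = -4*x + 5*o)
J(1241, -388) - d(-1065) = (-4*1241 + 5*(-388)) - (-55/2 + (11/2)*(-1065)) = (-4964 - 1940) - (-55/2 - 11715/2) = -6904 - 1*(-5885) = -6904 + 5885 = -1019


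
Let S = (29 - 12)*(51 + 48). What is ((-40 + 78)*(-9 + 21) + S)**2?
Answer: 4575321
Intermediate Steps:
S = 1683 (S = 17*99 = 1683)
((-40 + 78)*(-9 + 21) + S)**2 = ((-40 + 78)*(-9 + 21) + 1683)**2 = (38*12 + 1683)**2 = (456 + 1683)**2 = 2139**2 = 4575321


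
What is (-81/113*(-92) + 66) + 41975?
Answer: 4758085/113 ≈ 42107.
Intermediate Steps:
(-81/113*(-92) + 66) + 41975 = (7452/113 + 66) + 41975 = 14910/113 + 41975 = 4758085/113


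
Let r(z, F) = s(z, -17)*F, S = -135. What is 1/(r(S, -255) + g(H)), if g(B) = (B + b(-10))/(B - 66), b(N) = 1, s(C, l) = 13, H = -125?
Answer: -191/633041 ≈ -0.00030172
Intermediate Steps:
r(z, F) = 13*F
g(B) = (1 + B)/(-66 + B) (g(B) = (B + 1)/(B - 66) = (1 + B)/(-66 + B))
1/(r(S, -255) + g(H)) = 1/(13*(-255) + (1 - 125)/(-66 - 125)) = 1/(-3315 - 124/(-191)) = 1/(-3315 - 1/191*(-124)) = 1/(-3315 + 124/191) = 1/(-633041/191) = -191/633041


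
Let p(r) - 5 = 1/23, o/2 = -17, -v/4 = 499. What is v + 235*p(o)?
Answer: -18648/23 ≈ -810.78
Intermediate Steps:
v = -1996 (v = -4*499 = -1996)
o = -34 (o = 2*(-17) = -34)
p(r) = 116/23 (p(r) = 5 + 1/23 = 116/23)
v + 235*p(o) = -1996 + 235*(116/23) = -1996 + 27260/23 = -18648/23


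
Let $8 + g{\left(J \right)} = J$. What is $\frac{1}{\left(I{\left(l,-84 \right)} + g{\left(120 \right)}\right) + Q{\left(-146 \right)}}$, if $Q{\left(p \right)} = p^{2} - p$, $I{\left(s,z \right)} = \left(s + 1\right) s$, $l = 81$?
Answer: $\frac{1}{28216} \approx 3.5441 \cdot 10^{-5}$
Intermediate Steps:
$g{\left(J \right)} = -8 + J$
$I{\left(s,z \right)} = s \left(1 + s\right)$ ($I{\left(s,z \right)} = \left(1 + s\right) s = s \left(1 + s\right)$)
$\frac{1}{\left(I{\left(l,-84 \right)} + g{\left(120 \right)}\right) + Q{\left(-146 \right)}} = \frac{1}{\left(81 \left(1 + 81\right) + \left(-8 + 120\right)\right) - 146 \left(-1 - 146\right)} = \frac{1}{\left(81 \cdot 82 + 112\right) - -21462} = \frac{1}{\left(6642 + 112\right) + 21462} = \frac{1}{6754 + 21462} = \frac{1}{28216}$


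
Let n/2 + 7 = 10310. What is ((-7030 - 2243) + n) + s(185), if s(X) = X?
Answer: 11518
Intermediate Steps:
n = 20606 (n = -14 + 2*10310 = -14 + 20620 = 20606)
((-7030 - 2243) + n) + s(185) = ((-7030 - 2243) + 20606) + 185 = (-9273 + 20606) + 185 = 11333 + 185 = 11518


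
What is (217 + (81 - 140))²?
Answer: 24964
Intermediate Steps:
(217 + (81 - 140))² = (217 - 59)² = 158² = 24964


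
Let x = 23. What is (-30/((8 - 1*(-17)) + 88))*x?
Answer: -690/113 ≈ -6.1062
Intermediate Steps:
(-30/((8 - 1*(-17)) + 88))*x = (-30/((8 - 1*(-17)) + 88))*23 = (-30/((8 + 17) + 88))*23 = (-30/(25 + 88))*23 = (-30/113)*23 = ((1/113)*(-30))*23 = -30/113*23 = -690/113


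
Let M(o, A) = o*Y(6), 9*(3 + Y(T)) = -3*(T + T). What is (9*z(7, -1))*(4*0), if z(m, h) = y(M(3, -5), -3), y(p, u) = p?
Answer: 0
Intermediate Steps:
Y(T) = -3 - 2*T/3 (Y(T) = -3 + (-3*(T + T))/9 = -3 + (-6*T)/9 = -3 - 2*T/3)
M(o, A) = -7*o (M(o, A) = o*(-3 - 2/3*6) = o*(-3 - 4) = o*(-7) = -7*o)
z(m, h) = -21 (z(m, h) = -7*3 = -21)
(9*z(7, -1))*(4*0) = (9*(-21))*(4*0) = -189*0 = 0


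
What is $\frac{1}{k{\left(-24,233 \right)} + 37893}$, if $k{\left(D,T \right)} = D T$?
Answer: $\frac{1}{32301} \approx 3.0959 \cdot 10^{-5}$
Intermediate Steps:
$\frac{1}{k{\left(-24,233 \right)} + 37893} = \frac{1}{\left(-24\right) 233 + 37893} = \frac{1}{-5592 + 37893} = \frac{1}{32301}$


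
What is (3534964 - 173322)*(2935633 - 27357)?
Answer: 9776582749192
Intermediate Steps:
(3534964 - 173322)*(2935633 - 27357) = 3361642*2908276 = 9776582749192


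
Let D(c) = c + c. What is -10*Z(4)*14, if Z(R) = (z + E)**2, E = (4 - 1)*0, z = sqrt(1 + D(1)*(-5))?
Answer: 1260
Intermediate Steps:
D(c) = 2*c
z = 3*I (z = sqrt(1 + (2*1)*(-5)) = sqrt(1 + 2*(-5)) = sqrt(1 - 10) = sqrt(-9) = 3*I ≈ 3.0*I)
E = 0 (E = 3*0 = 0)
Z(R) = -9 (Z(R) = (3*I + 0)**2 = (3*I)**2 = -9)
-10*Z(4)*14 = -10*(-9)*14 = 90*14 = 1260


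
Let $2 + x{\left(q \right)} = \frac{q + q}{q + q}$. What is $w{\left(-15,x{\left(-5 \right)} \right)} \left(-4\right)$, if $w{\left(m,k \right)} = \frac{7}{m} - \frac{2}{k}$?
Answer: $- \frac{92}{15} \approx -6.1333$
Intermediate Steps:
$x{\left(q \right)} = -1$ ($x{\left(q \right)} = -2 + \frac{q + q}{q + q} = -2 + \frac{2 q}{2 q} = -2 + 2 q \frac{1}{2 q} = -2 + 1 = -1$)
$w{\left(m,k \right)} = - \frac{2}{k} + \frac{7}{m}$
$w{\left(-15,x{\left(-5 \right)} \right)} \left(-4\right) = \left(- \frac{2}{-1} + \frac{7}{-15}\right) \left(-4\right) = \left(\left(-2\right) \left(-1\right) + 7 \left(- \frac{1}{15}\right)\right) \left(-4\right) = \left(2 - \frac{7}{15}\right) \left(-4\right) = \frac{23}{15} \left(-4\right) = - \frac{92}{15}$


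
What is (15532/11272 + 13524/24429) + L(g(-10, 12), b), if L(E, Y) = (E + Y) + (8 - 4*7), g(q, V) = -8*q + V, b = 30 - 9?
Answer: 2178391395/22946974 ≈ 94.932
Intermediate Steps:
b = 21
g(q, V) = V - 8*q
L(E, Y) = -20 + E + Y (L(E, Y) = (E + Y) + (8 - 28) = (E + Y) - 20 = -20 + E + Y)
(15532/11272 + 13524/24429) + L(g(-10, 12), b) = (15532/11272 + 13524/24429) + (-20 + (12 - 8*(-10)) + 21) = (15532*(1/11272) + 13524*(1/24429)) + (-20 + (12 + 80) + 21) = (3883/2818 + 4508/8143) + (-20 + 92 + 21) = 44322813/22946974 + 93 = 2178391395/22946974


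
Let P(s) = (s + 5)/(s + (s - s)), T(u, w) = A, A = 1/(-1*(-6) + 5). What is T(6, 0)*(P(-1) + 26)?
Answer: 2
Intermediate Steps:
A = 1/11 (A = 1/(6 + 5) = 1/11 ≈ 0.090909)
T(u, w) = 1/11
P(s) = (5 + s)/s (P(s) = (5 + s)/(s + 0) = (5 + s)/s)
T(6, 0)*(P(-1) + 26) = ((5 - 1)/(-1) + 26)/11 = (-1*4 + 26)/11 = (-4 + 26)/11 = (1/11)*22 = 2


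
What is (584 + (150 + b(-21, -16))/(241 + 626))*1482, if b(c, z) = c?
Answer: 250189758/289 ≈ 8.6571e+5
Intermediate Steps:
(584 + (150 + b(-21, -16))/(241 + 626))*1482 = (584 + (150 - 21)/(241 + 626))*1482 = (584 + 129/867)*1482 = (584 + 129*(1/867))*1482 = (584 + 43/289)*1482 = (168819/289)*1482 = 250189758/289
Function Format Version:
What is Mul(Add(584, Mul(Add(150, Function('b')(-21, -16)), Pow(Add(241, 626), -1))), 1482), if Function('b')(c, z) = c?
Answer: Rational(250189758, 289) ≈ 8.6571e+5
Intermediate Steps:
Mul(Add(584, Mul(Add(150, Function('b')(-21, -16)), Pow(Add(241, 626), -1))), 1482) = Mul(Add(584, Mul(Add(150, -21), Pow(Add(241, 626), -1))), 1482) = Mul(Add(584, Mul(129, Pow(867, -1))), 1482) = Mul(Add(584, Mul(129, Rational(1, 867))), 1482) = Mul(Add(584, Rational(43, 289)), 1482) = Mul(Rational(168819, 289), 1482) = Rational(250189758, 289)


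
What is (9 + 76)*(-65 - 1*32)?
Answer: -8245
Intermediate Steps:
(9 + 76)*(-65 - 1*32) = 85*(-65 - 32) = 85*(-97) = -8245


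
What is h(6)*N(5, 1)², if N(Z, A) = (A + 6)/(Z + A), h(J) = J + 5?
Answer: 539/36 ≈ 14.972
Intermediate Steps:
h(J) = 5 + J
N(Z, A) = (6 + A)/(A + Z)
h(6)*N(5, 1)² = (5 + 6)*((6 + 1)/(1 + 5))² = 11*(7/6)² = 11*(49/36) = 539/36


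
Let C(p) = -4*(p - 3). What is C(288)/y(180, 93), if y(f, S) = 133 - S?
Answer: -57/2 ≈ -28.500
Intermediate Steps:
C(p) = 12 - 4*p (C(p) = -4*(-3 + p) = 12 - 4*p)
C(288)/y(180, 93) = (12 - 4*288)/(133 - 1*93) = (12 - 1152)/(133 - 93) = -1140/40 = -1140*1/40 = -57/2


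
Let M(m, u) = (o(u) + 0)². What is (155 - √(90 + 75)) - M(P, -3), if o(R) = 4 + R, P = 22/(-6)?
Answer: 154 - √165 ≈ 141.15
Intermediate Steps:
P = -11/3 (P = 22*(-⅙) = -11/3 ≈ -3.6667)
M(m, u) = (4 + u)² (M(m, u) = ((4 + u) + 0)² = (4 + u)²)
(155 - √(90 + 75)) - M(P, -3) = (155 - √(90 + 75)) - (4 - 3)² = (155 - √165) - 1*1² = (155 - √165) - 1*1 = (155 - √165) - 1 = 154 - √165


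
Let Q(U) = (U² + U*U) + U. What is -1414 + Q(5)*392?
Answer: 20146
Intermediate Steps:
Q(U) = U + 2*U² (Q(U) = (U² + U²) + U = 2*U² + U = U + 2*U²)
-1414 + Q(5)*392 = -1414 + (5*(1 + 2*5))*392 = -1414 + (5*(1 + 10))*392 = -1414 + (5*11)*392 = -1414 + 55*392 = -1414 + 21560 = 20146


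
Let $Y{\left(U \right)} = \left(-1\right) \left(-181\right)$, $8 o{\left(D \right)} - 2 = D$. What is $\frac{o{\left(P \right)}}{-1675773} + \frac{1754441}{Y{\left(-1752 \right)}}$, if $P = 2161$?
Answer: $\frac{7840119490547}{808839768} \approx 9693.0$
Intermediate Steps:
$o{\left(D \right)} = \frac{1}{4} + \frac{D}{8}$
$Y{\left(U \right)} = 181$
$\frac{o{\left(P \right)}}{-1675773} + \frac{1754441}{Y{\left(-1752 \right)}} = \frac{\frac{1}{4} + \frac{1}{8} \cdot 2161}{-1675773} + \frac{1754441}{181} = \left(\frac{1}{4} + \frac{2161}{8}\right) \left(- \frac{1}{1675773}\right) + 1754441 \cdot \frac{1}{181} = \frac{2163}{8} \left(- \frac{1}{1675773}\right) + \frac{1754441}{181} = - \frac{721}{4468728} + \frac{1754441}{181} = \frac{7840119490547}{808839768}$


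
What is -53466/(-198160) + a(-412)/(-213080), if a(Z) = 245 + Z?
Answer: 14282035/52779916 ≈ 0.27060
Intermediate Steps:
-53466/(-198160) + a(-412)/(-213080) = -53466/(-198160) + (245 - 412)/(-213080) = -53466*(-1/198160) - 167*(-1/213080) = 26733/99080 + 167/213080 = 14282035/52779916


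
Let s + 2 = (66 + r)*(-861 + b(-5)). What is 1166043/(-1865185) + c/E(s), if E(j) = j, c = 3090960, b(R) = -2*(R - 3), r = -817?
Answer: 3166508823/745830715 ≈ 4.2456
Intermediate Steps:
b(R) = 6 - 2*R (b(R) = -2*(-3 + R) = 6 - 2*R)
s = 634593 (s = -2 + (66 - 817)*(-861 + (6 - 2*(-5))) = -2 - 751*(-861 + (6 + 10)) = -2 - 751*(-861 + 16) = -2 - 751*(-845) = -2 + 634595 = 634593)
1166043/(-1865185) + c/E(s) = 1166043/(-1865185) + 3090960/634593 = 1166043*(-1/1865185) + 3090960*(1/634593) = -1166043/1865185 + 1030320/211531 = 3166508823/745830715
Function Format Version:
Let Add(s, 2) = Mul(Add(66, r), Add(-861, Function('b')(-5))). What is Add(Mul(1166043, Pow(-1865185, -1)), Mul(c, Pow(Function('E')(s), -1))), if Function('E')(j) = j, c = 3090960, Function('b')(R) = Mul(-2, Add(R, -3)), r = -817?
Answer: Rational(3166508823, 745830715) ≈ 4.2456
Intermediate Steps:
Function('b')(R) = Add(6, Mul(-2, R)) (Function('b')(R) = Mul(-2, Add(-3, R)) = Add(6, Mul(-2, R)))
s = 634593 (s = Add(-2, Mul(Add(66, -817), Add(-861, Add(6, Mul(-2, -5))))) = Add(-2, Mul(-751, Add(-861, Add(6, 10)))) = Add(-2, Mul(-751, Add(-861, 16))) = Add(-2, Mul(-751, -845)) = Add(-2, 634595) = 634593)
Add(Mul(1166043, Pow(-1865185, -1)), Mul(c, Pow(Function('E')(s), -1))) = Add(Mul(1166043, Pow(-1865185, -1)), Mul(3090960, Pow(634593, -1))) = Add(Mul(1166043, Rational(-1, 1865185)), Mul(3090960, Rational(1, 634593))) = Add(Rational(-1166043, 1865185), Rational(1030320, 211531)) = Rational(3166508823, 745830715)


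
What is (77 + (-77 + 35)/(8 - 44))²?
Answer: 219961/36 ≈ 6110.0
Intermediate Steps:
(77 + (-77 + 35)/(8 - 44))² = (77 - 42/(-36))² = (77 - 42*(-1/36))² = (77 + 7/6)² = (469/6)² = 219961/36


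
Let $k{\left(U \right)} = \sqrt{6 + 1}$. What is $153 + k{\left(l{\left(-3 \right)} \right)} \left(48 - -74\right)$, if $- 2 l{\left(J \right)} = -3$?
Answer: $153 + 122 \sqrt{7} \approx 475.78$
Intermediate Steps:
$l{\left(J \right)} = \frac{3}{2}$ ($l{\left(J \right)} = \left(- \frac{1}{2}\right) \left(-3\right) = \frac{3}{2}$)
$k{\left(U \right)} = \sqrt{7}$
$153 + k{\left(l{\left(-3 \right)} \right)} \left(48 - -74\right) = 153 + \sqrt{7} \left(48 - -74\right) = 153 + \sqrt{7} \left(48 + 74\right) = 153 + \sqrt{7} \cdot 122 = 153 + 122 \sqrt{7}$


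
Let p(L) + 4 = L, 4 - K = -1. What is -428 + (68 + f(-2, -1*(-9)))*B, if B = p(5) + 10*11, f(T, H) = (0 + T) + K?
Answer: 7453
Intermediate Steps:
K = 5 (K = 4 - 1*(-1) = 4 + 1 = 5)
p(L) = -4 + L
f(T, H) = 5 + T (f(T, H) = (0 + T) + 5 = T + 5 = 5 + T)
B = 111 (B = (-4 + 5) + 10*11 = 1 + 110 = 111)
-428 + (68 + f(-2, -1*(-9)))*B = -428 + (68 + (5 - 2))*111 = -428 + (68 + 3)*111 = -428 + 71*111 = -428 + 7881 = 7453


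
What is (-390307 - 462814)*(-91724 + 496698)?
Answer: -345491823854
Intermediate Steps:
(-390307 - 462814)*(-91724 + 496698) = -853121*404974 = -345491823854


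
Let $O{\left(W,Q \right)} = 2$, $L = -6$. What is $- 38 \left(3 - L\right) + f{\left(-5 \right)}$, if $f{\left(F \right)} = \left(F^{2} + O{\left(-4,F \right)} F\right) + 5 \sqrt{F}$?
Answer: $-327 + 5 i \sqrt{5} \approx -327.0 + 11.18 i$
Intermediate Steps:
$f{\left(F \right)} = F^{2} + 2 F + 5 \sqrt{F}$ ($f{\left(F \right)} = \left(F^{2} + 2 F\right) + 5 \sqrt{F} = F^{2} + 2 F + 5 \sqrt{F}$)
$- 38 \left(3 - L\right) + f{\left(-5 \right)} = - 38 \left(3 - -6\right) + \left(\left(-5\right)^{2} + 2 \left(-5\right) + 5 \sqrt{-5}\right) = - 38 \left(3 + 6\right) + \left(25 - 10 + 5 i \sqrt{5}\right) = \left(-38\right) 9 + \left(25 - 10 + 5 i \sqrt{5}\right) = -342 + \left(15 + 5 i \sqrt{5}\right) = -327 + 5 i \sqrt{5}$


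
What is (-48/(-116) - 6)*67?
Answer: -10854/29 ≈ -374.28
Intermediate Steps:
(-48/(-116) - 6)*67 = (-48*(-1/116) - 6)*67 = (12/29 - 6)*67 = -162/29*67 = -10854/29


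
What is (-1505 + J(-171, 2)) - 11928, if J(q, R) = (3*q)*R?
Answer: -14459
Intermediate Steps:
J(q, R) = 3*R*q
(-1505 + J(-171, 2)) - 11928 = (-1505 + 3*2*(-171)) - 11928 = (-1505 - 1026) - 11928 = -2531 - 11928 = -14459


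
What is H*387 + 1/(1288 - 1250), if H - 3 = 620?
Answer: 9161839/38 ≈ 2.4110e+5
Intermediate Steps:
H = 623 (H = 3 + 620 = 623)
H*387 + 1/(1288 - 1250) = 623*387 + 1/(1288 - 1250) = 241101 + 1/38 = 9161839/38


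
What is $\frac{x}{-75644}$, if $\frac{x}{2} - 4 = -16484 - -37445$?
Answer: $- \frac{20965}{37822} \approx -0.55431$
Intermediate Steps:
$x = 41930$ ($x = 8 + 2 \left(-16484 - -37445\right) = 8 + 2 \left(-16484 + 37445\right) = 8 + 2 \cdot 20961 = 8 + 41922 = 41930$)
$\frac{x}{-75644} = \frac{41930}{-75644} = 41930 \left(- \frac{1}{75644}\right) = - \frac{20965}{37822}$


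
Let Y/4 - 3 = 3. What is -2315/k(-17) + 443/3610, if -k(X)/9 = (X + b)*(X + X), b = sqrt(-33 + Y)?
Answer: 5366701/9682020 + 2315*I/30396 ≈ 0.5543 + 0.076161*I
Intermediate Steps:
Y = 24 (Y = 12 + 4*3 = 12 + 12 = 24)
b = 3*I (b = sqrt(-33 + 24) = sqrt(-9) = 3*I ≈ 3.0*I)
k(X) = -18*X*(X + 3*I) (k(X) = -9*(X + 3*I)*(X + X) = -9*(X + 3*I)*2*X = -18*X*(X + 3*I))
-2315/k(-17) + 443/3610 = -(-2315/5364 - 2315*I/30396) + 443/3610 = -2315*(-5202 - 918*I)/27903528 + 443*(1/3610) = -2315*(-5202 - 918*I)/27903528 + 443/3610 = 443/3610 - 2315*(-5202 - 918*I)/27903528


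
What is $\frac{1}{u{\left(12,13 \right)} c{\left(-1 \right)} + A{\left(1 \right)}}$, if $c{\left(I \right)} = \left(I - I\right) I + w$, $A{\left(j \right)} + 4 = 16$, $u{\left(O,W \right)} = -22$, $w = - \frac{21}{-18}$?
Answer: $- \frac{3}{41} \approx -0.073171$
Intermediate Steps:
$w = \frac{7}{6}$ ($w = \left(-21\right) \left(- \frac{1}{18}\right) = \frac{7}{6} \approx 1.1667$)
$A{\left(j \right)} = 12$ ($A{\left(j \right)} = -4 + 16 = 12$)
$c{\left(I \right)} = \frac{7}{6}$ ($c{\left(I \right)} = \left(I - I\right) I + \frac{7}{6} = 0 I + \frac{7}{6} = 0 + \frac{7}{6} = \frac{7}{6}$)
$\frac{1}{u{\left(12,13 \right)} c{\left(-1 \right)} + A{\left(1 \right)}} = \frac{1}{\left(-22\right) \frac{7}{6} + 12} = \frac{1}{- \frac{77}{3} + 12} = \frac{1}{- \frac{41}{3}} = - \frac{3}{41}$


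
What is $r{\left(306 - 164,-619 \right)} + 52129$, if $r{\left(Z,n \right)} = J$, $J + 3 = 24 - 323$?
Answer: $51827$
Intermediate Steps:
$J = -302$ ($J = -3 + \left(24 - 323\right) = -3 - 299 = -302$)
$r{\left(Z,n \right)} = -302$
$r{\left(306 - 164,-619 \right)} + 52129 = -302 + 52129 = 51827$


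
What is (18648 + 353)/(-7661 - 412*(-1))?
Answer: -19001/7249 ≈ -2.6212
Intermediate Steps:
(18648 + 353)/(-7661 - 412*(-1)) = 19001/(-7661 + 412) = 19001/(-7249) = 19001*(-1/7249) = -19001/7249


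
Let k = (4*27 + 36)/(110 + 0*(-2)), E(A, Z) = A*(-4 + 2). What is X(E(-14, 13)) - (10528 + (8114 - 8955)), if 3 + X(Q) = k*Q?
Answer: -530934/55 ≈ -9653.3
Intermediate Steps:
E(A, Z) = -2*A (E(A, Z) = A*(-2) = -2*A)
k = 72/55 (k = (108 + 36)/(110 + 0) = 144/110 = 144*(1/110) = 72/55 ≈ 1.3091)
X(Q) = -3 + 72*Q/55
X(E(-14, 13)) - (10528 + (8114 - 8955)) = (-3 + 72*(-2*(-14))/55) - (10528 + (8114 - 8955)) = (-3 + (72/55)*28) - (10528 - 841) = (-3 + 2016/55) - 1*9687 = 1851/55 - 9687 = -530934/55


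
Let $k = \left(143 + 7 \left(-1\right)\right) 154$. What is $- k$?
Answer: $-20944$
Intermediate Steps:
$k = 20944$ ($k = \left(143 - 7\right) 154 = 136 \cdot 154 = 20944$)
$- k = \left(-1\right) 20944 = -20944$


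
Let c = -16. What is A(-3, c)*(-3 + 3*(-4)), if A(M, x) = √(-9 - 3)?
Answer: -30*I*√3 ≈ -51.962*I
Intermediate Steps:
A(M, x) = 2*I*√3 (A(M, x) = √(-12) = 2*I*√3)
A(-3, c)*(-3 + 3*(-4)) = (2*I*√3)*(-3 + 3*(-4)) = (2*I*√3)*(-3 - 12) = (2*I*√3)*(-15) = -30*I*√3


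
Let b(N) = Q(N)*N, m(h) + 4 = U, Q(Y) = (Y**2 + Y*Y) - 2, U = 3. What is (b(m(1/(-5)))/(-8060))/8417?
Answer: 0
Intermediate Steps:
Q(Y) = -2 + 2*Y**2 (Q(Y) = (Y**2 + Y**2) - 2 = 2*Y**2 - 2 = -2 + 2*Y**2)
m(h) = -1 (m(h) = -4 + 3 = -1)
b(N) = N*(-2 + 2*N**2) (b(N) = (-2 + 2*N**2)*N = N*(-2 + 2*N**2))
(b(m(1/(-5)))/(-8060))/8417 = ((2*(-1)*(-1 + (-1)**2))/(-8060))/8417 = ((2*(-1)*(-1 + 1))*(-1/8060))*(1/8417) = ((2*(-1)*0)*(-1/8060))*(1/8417) = (0*(-1/8060))*(1/8417) = 0*(1/8417) = 0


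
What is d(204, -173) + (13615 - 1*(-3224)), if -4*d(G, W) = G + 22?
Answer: 33565/2 ≈ 16783.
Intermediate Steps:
d(G, W) = -11/2 - G/4 (d(G, W) = -(G + 22)/4 = -(22 + G)/4 = -11/2 - G/4)
d(204, -173) + (13615 - 1*(-3224)) = (-11/2 - ¼*204) + (13615 - 1*(-3224)) = (-11/2 - 51) + (13615 + 3224) = -113/2 + 16839 = 33565/2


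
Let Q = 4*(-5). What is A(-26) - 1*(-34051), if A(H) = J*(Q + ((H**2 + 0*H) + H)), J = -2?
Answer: 32791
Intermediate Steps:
Q = -20
A(H) = 40 - 2*H - 2*H**2 (A(H) = -2*(-20 + ((H**2 + 0*H) + H)) = -2*(-20 + ((H**2 + 0) + H)) = -2*(-20 + (H**2 + H)) = -2*(-20 + (H + H**2)) = -2*(-20 + H + H**2) = 40 - 2*H - 2*H**2)
A(-26) - 1*(-34051) = (40 - 2*(-26) - 2*(-26)**2) - 1*(-34051) = (40 + 52 - 2*676) + 34051 = (40 + 52 - 1352) + 34051 = -1260 + 34051 = 32791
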